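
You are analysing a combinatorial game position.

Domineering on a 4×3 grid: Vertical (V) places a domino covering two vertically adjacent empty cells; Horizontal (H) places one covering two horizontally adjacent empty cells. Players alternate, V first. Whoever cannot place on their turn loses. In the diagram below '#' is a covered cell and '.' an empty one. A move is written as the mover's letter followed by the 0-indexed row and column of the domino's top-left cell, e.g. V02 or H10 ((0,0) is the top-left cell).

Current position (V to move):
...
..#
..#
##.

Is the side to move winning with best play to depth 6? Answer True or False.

[.../..#/..#/##.] V move#1: V00:+1/#../#.#/..#/##.*, V01:+1/.#./.##/..#/##., V10:+1/.../#.#/#.#/##., V11:+1/.../.##/.##/##.
[#../#.#/..#/##.] H move#2: H01:-1/###/#.#/..#/##.*, H20:-1/#../#.#/###/##.
[###/#.#/..#/##.] V move#3: V11:+1/###/###/.##/##.*
[###/###/.##/##.] end (terminal -1, H#4); searched .../..#/..#/##. to 6

V winning at [.../..#/..#/##.]: True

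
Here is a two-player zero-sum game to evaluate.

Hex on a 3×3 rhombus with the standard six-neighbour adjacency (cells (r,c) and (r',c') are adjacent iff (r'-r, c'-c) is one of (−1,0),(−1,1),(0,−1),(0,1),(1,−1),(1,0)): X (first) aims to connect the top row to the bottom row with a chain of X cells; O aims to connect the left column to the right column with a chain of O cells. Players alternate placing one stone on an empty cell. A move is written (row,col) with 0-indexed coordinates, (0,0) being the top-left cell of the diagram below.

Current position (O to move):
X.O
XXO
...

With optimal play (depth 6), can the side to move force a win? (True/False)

ply 1, O at X.O/XXO/... | (0,1)=-1→XOO/XXO/...*; (2,0)=-1→X.O/XXO/O..; (2,1)=-1→X.O/XXO/.O.; (2,2)=-1→X.O/XXO/..O
ply 2, X at XOO/XXO/... | (2,0)=+1→XOO/XXO/X..*; (2,1)=+1→XOO/XXO/.X.; (2,2)=+1→XOO/XXO/..X
ply 3: XOO/XXO/X.. is terminal -1 (O); from X.O/XXO/... depth 6

O winning at [X.O/XXO/...]: False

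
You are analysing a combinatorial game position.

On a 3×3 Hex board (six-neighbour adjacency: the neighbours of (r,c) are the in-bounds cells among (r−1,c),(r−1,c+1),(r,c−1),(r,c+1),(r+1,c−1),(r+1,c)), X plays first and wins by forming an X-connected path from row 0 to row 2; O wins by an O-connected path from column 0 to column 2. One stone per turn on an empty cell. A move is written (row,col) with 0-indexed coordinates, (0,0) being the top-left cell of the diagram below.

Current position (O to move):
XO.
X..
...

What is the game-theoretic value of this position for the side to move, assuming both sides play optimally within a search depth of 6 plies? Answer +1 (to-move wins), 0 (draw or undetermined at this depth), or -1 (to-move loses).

value(XO./X../..., O) = -1

[XO./X../...] O move#1: (0,2):-1/XOO/X../...*, (1,1):-1/XO./XO./..., (1,2):-1/XO./X.O/..., (2,0):-1/XO./X../O.., (2,1):-1/XO./X../.O., (2,2):-1/XO./X../..O
[XOO/X../...] X move#2: (1,1):+1/XOO/XX./...*, (1,2):+1/XOO/X.X/..., (2,0):+1/XOO/X../X.., (2,1):+1/XOO/X../.X., (2,2):+1/XOO/X../..X
[XOO/XX./...] O move#3: (1,2):-1/XOO/XXO/...*, (2,0):-1/XOO/XX./O.., (2,1):-1/XOO/XX./.O., (2,2):-1/XOO/XX./..O
[XOO/XXO/...] X move#4: (2,0):+1/XOO/XXO/X..*, (2,1):+1/XOO/XXO/.X., (2,2):+1/XOO/XXO/..X
[XOO/XXO/X..] end (terminal -1, O#5); searched XO./X../... to 6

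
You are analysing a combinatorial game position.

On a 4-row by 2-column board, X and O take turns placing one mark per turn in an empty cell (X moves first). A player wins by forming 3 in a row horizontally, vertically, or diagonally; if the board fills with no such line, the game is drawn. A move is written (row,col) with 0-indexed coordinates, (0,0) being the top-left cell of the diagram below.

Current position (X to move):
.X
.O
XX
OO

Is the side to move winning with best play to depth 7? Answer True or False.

p1 X@[.X/.O/XX/OO]: (0,0)[XX/.O/XX/OO]+0* (1,0)[.X/XO/XX/OO]+0
p2 O@[XX/.O/XX/OO]: (1,0)[XX/OO/XX/OO]+0*
p3 X@[XX/OO/XX/OO] terminal +0; root [.X/.O/XX/OO] d7

X winning at [.X/.O/XX/OO]: False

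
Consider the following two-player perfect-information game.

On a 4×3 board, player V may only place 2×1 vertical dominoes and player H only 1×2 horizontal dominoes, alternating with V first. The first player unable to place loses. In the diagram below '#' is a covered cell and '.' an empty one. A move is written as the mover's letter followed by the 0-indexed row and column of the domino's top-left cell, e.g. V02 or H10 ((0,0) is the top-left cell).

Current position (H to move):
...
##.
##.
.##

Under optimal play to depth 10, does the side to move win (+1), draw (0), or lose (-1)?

value(.../##./##./.##, H) = -1

p1 H@[.../##./##./.##]: H00[##./##./##./.##]-1* H01[.##/##./##./.##]-1
p2 V@[##./##./##./.##]: V02[###/###/##./.##]+1* V12[##./###/###/.##]+1
p3 H@[###/###/##./.##] terminal -1; root [.../##./##./.##] d10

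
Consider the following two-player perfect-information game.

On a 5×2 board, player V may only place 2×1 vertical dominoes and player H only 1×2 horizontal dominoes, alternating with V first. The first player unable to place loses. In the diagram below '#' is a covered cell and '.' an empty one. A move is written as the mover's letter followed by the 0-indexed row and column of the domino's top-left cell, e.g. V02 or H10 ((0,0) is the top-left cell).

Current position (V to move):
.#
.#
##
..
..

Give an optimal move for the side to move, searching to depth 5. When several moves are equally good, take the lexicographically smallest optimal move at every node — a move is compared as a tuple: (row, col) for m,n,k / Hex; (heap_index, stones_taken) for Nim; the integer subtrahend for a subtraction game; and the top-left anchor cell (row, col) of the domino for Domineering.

V's best at [.#/.#/##/../..]: V30

ply 1, V at .#/.#/##/../.. | V00=-1→##/##/##/../..; V30=+1→.#/.#/##/#./#.*; V31=+1→.#/.#/##/.#/.#
ply 2: .#/.#/##/#./#. is terminal -1 (H); from .#/.#/##/../.. depth 5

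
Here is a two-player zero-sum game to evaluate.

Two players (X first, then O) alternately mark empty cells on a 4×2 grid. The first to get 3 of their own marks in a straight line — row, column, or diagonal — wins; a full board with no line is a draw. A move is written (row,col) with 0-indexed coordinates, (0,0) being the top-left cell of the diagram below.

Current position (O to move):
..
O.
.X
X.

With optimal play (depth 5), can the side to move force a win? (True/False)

ply 1, O at ../O./.X/X. | (0,0)=+0→O./O./.X/X.*; (0,1)=+0→.O/O./.X/X.; (1,1)=+0→../OO/.X/X.; (2,0)=+0→../O./OX/X.; (3,1)=+0→../O./.X/XO
ply 2, X at O./O./.X/X. | (0,1)=-1→OX/O./.X/X.; (1,1)=-1→O./OX/.X/X.; (2,0)=+0→O./O./XX/X.*; (3,1)=-1→O./O./.X/XX
ply 3, O at O./O./XX/X. | (0,1)=+0→OO/O./XX/X.*; (1,1)=+0→O./OO/XX/X.; (3,1)=+0→O./O./XX/XO
ply 4, X at OO/O./XX/X. | (1,1)=+0→OO/OX/XX/X.*; (3,1)=+0→OO/O./XX/XX
ply 5, O at OO/OX/XX/X. | (3,1)=+0→OO/OX/XX/XO*
ply 6: OO/OX/XX/XO is terminal +0 (X); from ../O./.X/X. depth 5

O winning at [../O./.X/X.]: False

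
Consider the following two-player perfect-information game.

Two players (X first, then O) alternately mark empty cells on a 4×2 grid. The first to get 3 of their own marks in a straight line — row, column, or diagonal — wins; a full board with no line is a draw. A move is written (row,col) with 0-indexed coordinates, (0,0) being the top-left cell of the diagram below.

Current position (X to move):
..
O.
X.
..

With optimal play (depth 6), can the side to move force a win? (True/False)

X winning at [../O./X./..]: False

ply 1, X at ../O./X./.. | (0,0)=+0→X./O./X./..*; (0,1)=+0→.X/O./X./..; (1,1)=+0→../OX/X./..; (2,1)=+0→../O./XX/..; (3,0)=+0→../O./X./X.; (3,1)=+0→../O./X./.X
ply 2, O at X./O./X./.. | (0,1)=+0→XO/O./X./..*; (1,1)=+0→X./OO/X./..; (2,1)=+0→X./O./XO/..; (3,0)=+0→X./O./X./O.; (3,1)=+0→X./O./X./.O
ply 3, X at XO/O./X./.. | (1,1)=+0→XO/OX/X./..*; (2,1)=+0→XO/O./XX/..; (3,0)=+0→XO/O./X./X.; (3,1)=+0→XO/O./X./.X
ply 4, O at XO/OX/X./.. | (2,1)=+0→XO/OX/XO/..*; (3,0)=+0→XO/OX/X./O.; (3,1)=+0→XO/OX/X./.O
ply 5, X at XO/OX/XO/.. | (3,0)=+0→XO/OX/XO/X.*; (3,1)=+0→XO/OX/XO/.X
ply 6, O at XO/OX/XO/X. | (3,1)=+0→XO/OX/XO/XO*
ply 7: XO/OX/XO/XO is terminal +0 (X); from ../O./X./.. depth 6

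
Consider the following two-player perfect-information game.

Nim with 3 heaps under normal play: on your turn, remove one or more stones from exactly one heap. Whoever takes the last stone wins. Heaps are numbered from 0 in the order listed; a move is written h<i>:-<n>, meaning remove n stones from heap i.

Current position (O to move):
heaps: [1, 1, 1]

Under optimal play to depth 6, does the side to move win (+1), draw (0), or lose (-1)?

p1 O@[(1,1,1)]: h0:-1[(0,1,1)]+1* h1:-1[(1,0,1)]+1 h2:-1[(1,1,0)]+1
p2 X@[(0,1,1)]: h1:-1[(0,0,1)]-1* h2:-1[(0,1,0)]-1
p3 O@[(0,0,1)]: h2:-1[(0,0,0)]+1*
p4 X@[(0,0,0)] terminal -1; root [(1,1,1)] d6

value((1,1,1), O) = +1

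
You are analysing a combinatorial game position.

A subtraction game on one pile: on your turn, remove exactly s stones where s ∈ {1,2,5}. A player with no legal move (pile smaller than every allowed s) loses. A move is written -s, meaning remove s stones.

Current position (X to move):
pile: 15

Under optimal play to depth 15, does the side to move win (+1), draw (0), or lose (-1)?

ply 1, X at 15 | -1=-1→14*; -2=-1→13; -5=-1→10
ply 2, O at 14 | -1=-1→13; -2=+1→12*; -5=+1→9
ply 3, X at 12 | -1=-1→11*; -2=-1→10; -5=-1→7
ply 4, O at 11 | -1=-1→10; -2=+1→9*; -5=+1→6
ply 5, X at 9 | -1=-1→8*; -2=-1→7; -5=-1→4
ply 6, O at 8 | -1=-1→7; -2=+1→6*; -5=+1→3
ply 7, X at 6 | -1=-1→5*; -2=-1→4; -5=-1→1
ply 8, O at 5 | -1=-1→4; -2=+1→3*; -5=+1→0
ply 9, X at 3 | -1=-1→2*; -2=-1→1
ply 10, O at 2 | -1=-1→1; -2=+1→0*
ply 11: 0 is terminal -1 (X); from 15 depth 15

value(15, X) = -1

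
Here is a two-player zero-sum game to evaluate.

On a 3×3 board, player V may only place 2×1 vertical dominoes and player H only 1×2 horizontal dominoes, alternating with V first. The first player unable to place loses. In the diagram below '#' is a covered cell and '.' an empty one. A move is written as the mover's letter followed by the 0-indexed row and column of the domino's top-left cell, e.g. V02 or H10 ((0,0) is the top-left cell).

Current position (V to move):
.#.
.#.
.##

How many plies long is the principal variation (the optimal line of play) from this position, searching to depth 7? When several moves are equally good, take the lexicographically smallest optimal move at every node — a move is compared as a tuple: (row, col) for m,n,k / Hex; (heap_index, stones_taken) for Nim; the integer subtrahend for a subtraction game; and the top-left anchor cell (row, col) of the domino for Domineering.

p1 V@[.#./.#./.##]: V00[##./##./.##]+1* V02[.##/.##/.##]+1 V10[.#./##./###]+1
p2 H@[##./##./.##] terminal -1; root [.#./.#./.##] d7

PV length from [.#./.#./.##]: 1 ply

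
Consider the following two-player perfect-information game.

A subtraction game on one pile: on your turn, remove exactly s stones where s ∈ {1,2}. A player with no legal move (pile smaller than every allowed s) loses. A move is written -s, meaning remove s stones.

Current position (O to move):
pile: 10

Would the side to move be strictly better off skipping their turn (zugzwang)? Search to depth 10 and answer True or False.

[10] O move#1: -1:+1/9*, -2:-1/8
[9] X move#2: -1:-1/8*, -2:-1/7
[8] O move#3: -1:-1/7, -2:+1/6*
[6] X move#4: -1:-1/5*, -2:-1/4
[5] O move#5: -1:-1/4, -2:+1/3*
[3] X move#6: -1:-1/2*, -2:-1/1
[2] O move#7: -1:-1/1, -2:+1/0*
[0] end (terminal -1, X#8); searched 10 to 10
pass branch (X moves first from the same position):
  | [10] X move#1: -1:+1/9*, -2:-1/8
  | [9] O move#2: -1:-1/8*, -2:-1/7
  | [8] X move#3: -1:-1/7, -2:+1/6*
  | [6] O move#4: -1:-1/5*, -2:-1/4
  | [5] X move#5: -1:-1/4, -2:+1/3*
  | [3] O move#6: -1:-1/2*, -2:-1/1
  | [2] X move#7: -1:-1/1, -2:+1/0*
  | [0] end (terminal -1, O#8); searched 10 to 10
O moving scores +1; O passing scores -1

zugzwang(10, O) = False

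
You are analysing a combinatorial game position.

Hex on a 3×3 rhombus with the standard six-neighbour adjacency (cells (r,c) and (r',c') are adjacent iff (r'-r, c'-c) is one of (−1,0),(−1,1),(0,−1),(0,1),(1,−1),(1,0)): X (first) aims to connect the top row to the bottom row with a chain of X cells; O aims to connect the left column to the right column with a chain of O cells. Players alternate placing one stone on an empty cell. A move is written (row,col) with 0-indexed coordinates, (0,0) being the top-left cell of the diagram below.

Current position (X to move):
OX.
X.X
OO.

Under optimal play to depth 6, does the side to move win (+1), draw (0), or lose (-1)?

value(OX./X.X/OO., X) = +1

ply 1, X at OX./X.X/OO. | (0,2)=-1→OXX/X.X/OO.; (1,1)=-1→OX./XXX/OO.; (2,2)=+1→OX./X.X/OOX*
ply 2, O at OX./X.X/OOX | (0,2)=-1→OXO/X.X/OOX*; (1,1)=-1→OX./XOX/OOX
ply 3, X at OXO/X.X/OOX | (1,1)=+1→OXO/XXX/OOX*
ply 4: OXO/XXX/OOX is terminal -1 (O); from OX./X.X/OO. depth 6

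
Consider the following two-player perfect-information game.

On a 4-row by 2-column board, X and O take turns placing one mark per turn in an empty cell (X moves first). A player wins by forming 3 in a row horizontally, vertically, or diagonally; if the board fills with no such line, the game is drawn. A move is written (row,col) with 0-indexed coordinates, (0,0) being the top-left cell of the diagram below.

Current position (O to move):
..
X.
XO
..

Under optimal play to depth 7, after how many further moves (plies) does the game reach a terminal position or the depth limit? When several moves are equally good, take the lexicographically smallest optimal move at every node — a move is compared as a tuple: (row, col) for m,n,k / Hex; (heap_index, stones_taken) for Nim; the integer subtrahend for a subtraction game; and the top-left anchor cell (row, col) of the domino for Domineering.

[../X./XO/..] O move#1: (0,0):-1/O./X./XO/..*, (0,1):-1/.O/X./XO/.., (1,1):-1/../XO/XO/.., (3,0):-1/../X./XO/O., (3,1):-1/../X./XO/.O
[O./X./XO/..] X move#2: (0,1):+0/OX/X./XO/.., (1,1):+0/O./XX/XO/.., (3,0):+1/O./X./XO/X.*, (3,1):+0/O./X./XO/.X
[O./X./XO/X.] end (terminal -1, O#3); searched ../X./XO/.. to 7

PV length from [../X./XO/..]: 2 plies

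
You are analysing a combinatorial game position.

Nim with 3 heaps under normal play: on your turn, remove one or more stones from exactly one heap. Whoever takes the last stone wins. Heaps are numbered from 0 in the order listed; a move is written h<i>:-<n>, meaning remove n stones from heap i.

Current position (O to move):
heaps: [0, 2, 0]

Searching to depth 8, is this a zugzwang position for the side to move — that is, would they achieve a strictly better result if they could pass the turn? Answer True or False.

zugzwang((0,2,0), O) = False

p1 O@[(0,2,0)]: h1:-1[(0,1,0)]-1 h1:-2[(0,0,0)]+1*
p2 X@[(0,0,0)] terminal -1; root [(0,2,0)] d8
pass branch (X moves first from the same position):
  | p1 X@[(0,2,0)]: h1:-1[(0,1,0)]-1 h1:-2[(0,0,0)]+1*
  | p2 O@[(0,0,0)] terminal -1; root [(0,2,0)] d8
O moving scores +1; O passing scores -1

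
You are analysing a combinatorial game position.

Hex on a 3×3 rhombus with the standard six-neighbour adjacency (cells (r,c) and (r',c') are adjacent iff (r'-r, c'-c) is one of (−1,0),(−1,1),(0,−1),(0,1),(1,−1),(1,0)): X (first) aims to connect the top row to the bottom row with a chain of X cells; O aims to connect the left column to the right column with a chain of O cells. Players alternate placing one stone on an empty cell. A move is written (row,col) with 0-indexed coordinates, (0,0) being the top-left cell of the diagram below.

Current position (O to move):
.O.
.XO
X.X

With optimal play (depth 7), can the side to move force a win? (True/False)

O winning at [.O./.XO/X.X]: True

p1 O@[.O./.XO/X.X]: (0,0)[OO./.XO/X.X]-1 (0,2)[.OO/.XO/X.X]+1* (1,0)[.O./OXO/X.X]-1 (2,1)[.O./.XO/XOX]-1
p2 X@[.OO/.XO/X.X]: (0,0)[XOO/.XO/X.X]-1* (1,0)[.OO/XXO/X.X]-1 (2,1)[.OO/.XO/XXX]-1
p3 O@[XOO/.XO/X.X]: (1,0)[XOO/OXO/X.X]+1* (2,1)[XOO/.XO/XOX]-1
p4 X@[XOO/OXO/X.X] terminal -1; root [.O./.XO/X.X] d7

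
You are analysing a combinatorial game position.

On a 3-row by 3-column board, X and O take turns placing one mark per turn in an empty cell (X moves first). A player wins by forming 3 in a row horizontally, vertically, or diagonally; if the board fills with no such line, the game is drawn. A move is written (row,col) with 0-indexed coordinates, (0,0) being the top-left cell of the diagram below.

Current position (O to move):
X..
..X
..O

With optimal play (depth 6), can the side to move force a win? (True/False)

O winning at [X../..X/..O]: False

p1 O@[X../..X/..O]: (0,1)[XO./..X/..O]-1 (0,2)[X.O/..X/..O]-1 (1,0)[X../O.X/..O]+0* (1,1)[X../.OX/..O]+0 (2,0)[X../..X/O.O]+0 (2,1)[X../..X/.OO]-1
p2 X@[X../O.X/..O]: (0,1)[XX./O.X/..O]+0* (0,2)[X.X/O.X/..O]+0 (1,1)[X../OXX/..O]+0 (2,0)[X../O.X/X.O]+0 (2,1)[X../O.X/.XO]+0
p3 O@[XX./O.X/..O]: (0,2)[XXO/O.X/..O]+0* (1,1)[XX./OOX/..O]-1 (2,0)[XX./O.X/O.O]-1 (2,1)[XX./O.X/.OO]-1
p4 X@[XXO/O.X/..O]: (1,1)[XXO/OXX/..O]+0* (2,0)[XXO/O.X/X.O]+0 (2,1)[XXO/O.X/.XO]+0
p5 O@[XXO/OXX/..O]: (2,0)[XXO/OXX/O.O]-1 (2,1)[XXO/OXX/.OO]+0*
p6 X@[XXO/OXX/.OO]: (2,0)[XXO/OXX/XOO]+0*
p7 O@[XXO/OXX/XOO] terminal +0; root [X../..X/..O] d6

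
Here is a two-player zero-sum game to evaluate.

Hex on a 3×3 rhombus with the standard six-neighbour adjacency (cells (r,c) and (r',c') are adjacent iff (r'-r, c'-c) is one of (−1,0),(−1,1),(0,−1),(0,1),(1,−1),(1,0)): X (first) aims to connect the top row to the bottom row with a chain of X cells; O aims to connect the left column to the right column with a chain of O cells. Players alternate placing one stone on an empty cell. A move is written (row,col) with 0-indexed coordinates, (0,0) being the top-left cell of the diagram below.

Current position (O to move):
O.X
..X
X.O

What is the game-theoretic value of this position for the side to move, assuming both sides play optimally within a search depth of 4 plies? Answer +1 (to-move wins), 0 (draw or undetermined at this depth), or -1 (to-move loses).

value(O.X/..X/X.O, O) = -1

ply 1, O at O.X/..X/X.O | (0,1)=-1→OOX/..X/X.O*; (1,0)=-1→O.X/O.X/X.O; (1,1)=-1→O.X/.OX/X.O; (2,1)=-1→O.X/..X/XOO
ply 2, X at OOX/..X/X.O | (1,0)=+1→OOX/X.X/X.O*; (1,1)=+1→OOX/.XX/X.O; (2,1)=+1→OOX/..X/XXO
ply 3, O at OOX/X.X/X.O | (1,1)=-1→OOX/XOX/X.O*; (2,1)=-1→OOX/X.X/XOO
ply 4, X at OOX/XOX/X.O | (2,1)=+1→OOX/XOX/XXO*
ply 5: OOX/XOX/XXO is terminal -1 (O); from O.X/..X/X.O depth 4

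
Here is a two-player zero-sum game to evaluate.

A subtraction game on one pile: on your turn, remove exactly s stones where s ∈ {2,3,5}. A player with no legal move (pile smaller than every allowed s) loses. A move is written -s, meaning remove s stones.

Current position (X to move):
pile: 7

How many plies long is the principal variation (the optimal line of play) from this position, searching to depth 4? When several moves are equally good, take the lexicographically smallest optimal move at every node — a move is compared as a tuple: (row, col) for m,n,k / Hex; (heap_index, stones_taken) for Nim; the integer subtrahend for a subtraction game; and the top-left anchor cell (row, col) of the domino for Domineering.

p1 X@[7]: -2[5]-1* -3[4]-1 -5[2]-1
p2 O@[5]: -2[3]-1 -3[2]-1 -5[0]+1*
p3 X@[0] terminal -1; root [7] d4

PV length from [7]: 2 plies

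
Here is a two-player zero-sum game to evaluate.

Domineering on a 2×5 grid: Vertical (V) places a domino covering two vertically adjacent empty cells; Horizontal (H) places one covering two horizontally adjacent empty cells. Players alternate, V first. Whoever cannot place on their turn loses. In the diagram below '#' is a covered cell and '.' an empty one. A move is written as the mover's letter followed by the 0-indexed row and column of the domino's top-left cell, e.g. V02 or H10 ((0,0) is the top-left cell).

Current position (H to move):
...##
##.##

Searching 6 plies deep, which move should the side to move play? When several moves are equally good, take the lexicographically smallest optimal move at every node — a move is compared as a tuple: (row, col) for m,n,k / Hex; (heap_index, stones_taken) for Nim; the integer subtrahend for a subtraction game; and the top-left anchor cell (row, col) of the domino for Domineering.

H's best at [...##/##.##]: H01

[...##/##.##] H move#1: H00:-1/##.##/##.##, H01:+1/.####/##.##*
[.####/##.##] end (terminal -1, V#2); searched ...##/##.## to 6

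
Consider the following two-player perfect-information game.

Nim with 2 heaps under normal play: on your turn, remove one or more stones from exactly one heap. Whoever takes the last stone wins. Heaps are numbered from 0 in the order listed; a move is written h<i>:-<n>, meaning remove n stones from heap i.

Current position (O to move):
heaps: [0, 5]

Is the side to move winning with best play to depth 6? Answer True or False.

p1 O@[(0,5)]: h1:-1[(0,4)]-1 h1:-2[(0,3)]-1 h1:-3[(0,2)]-1 h1:-4[(0,1)]-1 h1:-5[(0,0)]+1*
p2 X@[(0,0)] terminal -1; root [(0,5)] d6

O winning at [(0,5)]: True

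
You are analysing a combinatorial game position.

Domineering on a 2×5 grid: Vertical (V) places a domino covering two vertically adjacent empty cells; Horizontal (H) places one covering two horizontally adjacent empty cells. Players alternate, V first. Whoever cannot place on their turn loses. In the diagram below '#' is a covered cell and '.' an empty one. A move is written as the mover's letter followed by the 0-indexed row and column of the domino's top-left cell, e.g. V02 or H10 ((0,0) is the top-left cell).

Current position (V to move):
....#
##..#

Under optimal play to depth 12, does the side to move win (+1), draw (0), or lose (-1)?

value(....#/##..#, V) = +1

[....#/##..#] V move#1: V02:+1/..#.#/###.#*, V03:-1/...##/##.##
[..#.#/###.#] H move#2: H00:-1/###.#/###.#*
[###.#/###.#] V move#3: V03:+1/#####/#####*
[#####/#####] end (terminal -1, H#4); searched ....#/##..# to 12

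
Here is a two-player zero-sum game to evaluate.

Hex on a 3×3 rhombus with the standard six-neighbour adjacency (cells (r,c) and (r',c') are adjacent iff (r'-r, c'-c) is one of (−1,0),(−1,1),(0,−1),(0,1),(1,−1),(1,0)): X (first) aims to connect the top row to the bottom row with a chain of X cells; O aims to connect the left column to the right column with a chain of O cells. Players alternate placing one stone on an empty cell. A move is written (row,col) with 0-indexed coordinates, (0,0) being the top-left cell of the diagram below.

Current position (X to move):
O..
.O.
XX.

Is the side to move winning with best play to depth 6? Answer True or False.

X winning at [O../.O./XX.]: False

ply 1, X at O../.O./XX. | (0,1)=-1→OX./.O./XX.*; (0,2)=-1→O.X/.O./XX.; (1,0)=-1→O../XO./XX.; (1,2)=-1→O../.OX/XX.; (2,2)=-1→O../.O./XXX
ply 2, O at OX./.O./XX. | (0,2)=-1→OXO/.O./XX.; (1,0)=+1→OX./OO./XX.*; (1,2)=-1→OX./.OO/XX.; (2,2)=-1→OX./.O./XXO
ply 3, X at OX./OO./XX. | (0,2)=-1→OXX/OO./XX.*; (1,2)=-1→OX./OOX/XX.; (2,2)=-1→OX./OO./XXX
ply 4, O at OXX/OO./XX. | (1,2)=+1→OXX/OOO/XX.*; (2,2)=-1→OXX/OO./XXO
ply 5: OXX/OOO/XX. is terminal -1 (X); from O../.O./XX. depth 6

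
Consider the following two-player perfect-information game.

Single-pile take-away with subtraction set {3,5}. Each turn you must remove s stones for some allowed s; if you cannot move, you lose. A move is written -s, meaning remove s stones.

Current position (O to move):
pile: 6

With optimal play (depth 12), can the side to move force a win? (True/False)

[6] O move#1: -3:-1/3, -5:+1/1*
[1] end (terminal -1, X#2); searched 6 to 12

O winning at [6]: True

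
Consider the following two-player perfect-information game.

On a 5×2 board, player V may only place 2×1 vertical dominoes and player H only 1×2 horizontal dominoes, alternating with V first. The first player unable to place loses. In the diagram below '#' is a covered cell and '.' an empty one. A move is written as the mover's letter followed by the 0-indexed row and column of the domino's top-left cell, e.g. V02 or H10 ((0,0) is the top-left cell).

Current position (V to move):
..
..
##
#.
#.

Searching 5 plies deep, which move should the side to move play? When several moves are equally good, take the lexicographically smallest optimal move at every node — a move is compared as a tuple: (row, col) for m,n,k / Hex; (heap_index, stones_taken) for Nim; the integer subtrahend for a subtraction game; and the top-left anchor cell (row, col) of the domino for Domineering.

p1 V@[../../##/#./#.]: V00[#./#./##/#./#.]+1* V01[.#/.#/##/#./#.]+1 V31[../../##/##/##]-1
p2 H@[#./#./##/#./#.] terminal -1; root [../../##/#./#.] d5

V's best at [../../##/#./#.]: V00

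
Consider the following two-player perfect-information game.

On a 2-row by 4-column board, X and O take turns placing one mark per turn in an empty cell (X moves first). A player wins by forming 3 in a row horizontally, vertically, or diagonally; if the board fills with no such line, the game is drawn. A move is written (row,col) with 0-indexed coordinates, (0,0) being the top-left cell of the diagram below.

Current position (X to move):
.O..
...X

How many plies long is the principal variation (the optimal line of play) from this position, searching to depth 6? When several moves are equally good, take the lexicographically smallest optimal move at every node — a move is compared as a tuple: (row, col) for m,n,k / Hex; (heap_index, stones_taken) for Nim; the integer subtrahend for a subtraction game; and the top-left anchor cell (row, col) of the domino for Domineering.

PV length from [.O../...X]: 6 plies

p1 X@[.O../...X]: (0,0)[XO../...X]+0* (0,2)[.OX./...X]+0 (0,3)[.O.X/...X]+0 (1,0)[.O../X..X]-1 (1,1)[.O../.X.X]+0 (1,2)[.O../..XX]+0
p2 O@[XO../...X]: (0,2)[XOO./...X]+0* (0,3)[XO.O/...X]+0 (1,0)[XO../O..X]+0 (1,1)[XO../.O.X]+0 (1,2)[XO../..OX]+0
p3 X@[XOO./...X]: (0,3)[XOOX/...X]+0* (1,0)[XOO./X..X]-1 (1,1)[XOO./.X.X]-1 (1,2)[XOO./..XX]-1
p4 O@[XOOX/...X]: (1,0)[XOOX/O..X]+0* (1,1)[XOOX/.O.X]+0 (1,2)[XOOX/..OX]+0
p5 X@[XOOX/O..X]: (1,1)[XOOX/OX.X]+0* (1,2)[XOOX/O.XX]+0
p6 O@[XOOX/OX.X]: (1,2)[XOOX/OXOX]+0*
p7 X@[XOOX/OXOX] terminal +0; root [.O../...X] d6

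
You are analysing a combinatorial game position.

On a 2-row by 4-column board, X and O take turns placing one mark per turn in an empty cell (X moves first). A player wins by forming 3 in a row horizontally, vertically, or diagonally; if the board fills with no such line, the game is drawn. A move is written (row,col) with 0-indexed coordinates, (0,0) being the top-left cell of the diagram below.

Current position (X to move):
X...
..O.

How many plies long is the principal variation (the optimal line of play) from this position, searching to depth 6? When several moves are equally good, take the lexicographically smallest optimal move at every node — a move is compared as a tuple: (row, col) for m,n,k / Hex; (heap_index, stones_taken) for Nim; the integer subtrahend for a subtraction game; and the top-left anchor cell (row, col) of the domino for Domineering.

PV length from [X.../..O.]: 6 plies

ply 1, X at X.../..O. | (0,1)=+0→XX../..O.*; (0,2)=+0→X.X./..O.; (0,3)=-1→X..X/..O.; (1,0)=+0→X.../X.O.; (1,1)=+0→X.../.XO.; (1,3)=+0→X.../..OX
ply 2, O at XX../..O. | (0,2)=+0→XXO./..O.*; (0,3)=-1→XX.O/..O.; (1,0)=-1→XX../O.O.; (1,1)=-1→XX../.OO.; (1,3)=-1→XX../..OO
ply 3, X at XXO./..O. | (0,3)=-1→XXOX/..O.; (1,0)=+0→XXO./X.O.*; (1,1)=+0→XXO./.XO.; (1,3)=+0→XXO./..OX
ply 4, O at XXO./X.O. | (0,3)=+0→XXOO/X.O.*; (1,1)=+0→XXO./XOO.; (1,3)=+0→XXO./X.OO
ply 5, X at XXOO/X.O. | (1,1)=+0→XXOO/XXO.*; (1,3)=+0→XXOO/X.OX
ply 6, O at XXOO/XXO. | (1,3)=+0→XXOO/XXOO*
ply 7: XXOO/XXOO is terminal +0 (X); from X.../..O. depth 6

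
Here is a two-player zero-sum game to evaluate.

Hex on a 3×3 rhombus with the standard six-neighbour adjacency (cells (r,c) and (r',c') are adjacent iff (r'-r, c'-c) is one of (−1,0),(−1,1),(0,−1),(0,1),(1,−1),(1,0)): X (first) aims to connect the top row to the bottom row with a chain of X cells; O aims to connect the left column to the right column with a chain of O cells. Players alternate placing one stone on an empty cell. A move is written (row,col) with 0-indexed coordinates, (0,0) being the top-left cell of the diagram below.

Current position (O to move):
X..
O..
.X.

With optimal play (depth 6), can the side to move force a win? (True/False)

p1 O@[X../O../.X.]: (0,1)[XO./O../.X.]-1 (0,2)[X.O/O../.X.]+1* (1,1)[X../OO./.X.]+1 (1,2)[X../O.O/.X.]-1 (2,0)[X../O../OX.]-1 (2,2)[X../O../.XO]-1
p2 X@[X.O/O../.X.]: (0,1)[XXO/O../.X.]-1* (1,1)[X.O/OX./.X.]-1 (1,2)[X.O/O.X/.X.]-1 (2,0)[X.O/O../XX.]-1 (2,2)[X.O/O../.XX]-1
p3 O@[XXO/O../.X.]: (1,1)[XXO/OO./.X.]+1* (1,2)[XXO/O.O/.X.]-1 (2,0)[XXO/O../OX.]-1 (2,2)[XXO/O../.XO]-1
p4 X@[XXO/OO./.X.] terminal -1; root [X../O../.X.] d6

O winning at [X../O../.X.]: True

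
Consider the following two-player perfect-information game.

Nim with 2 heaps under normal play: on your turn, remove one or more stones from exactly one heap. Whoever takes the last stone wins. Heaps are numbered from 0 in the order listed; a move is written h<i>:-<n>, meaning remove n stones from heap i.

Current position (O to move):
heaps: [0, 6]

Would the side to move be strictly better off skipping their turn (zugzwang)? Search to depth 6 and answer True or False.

ply 1, O at (0,6) | h1:-1=-1→(0,5); h1:-2=-1→(0,4); h1:-3=-1→(0,3); h1:-4=-1→(0,2); h1:-5=-1→(0,1); h1:-6=+1→(0,0)*
ply 2: (0,0) is terminal -1 (X); from (0,6) depth 6
suppose O passes — search the same position with X to move:
pass> ply 1, X at (0,6) | h1:-1=-1→(0,5); h1:-2=-1→(0,4); h1:-3=-1→(0,3); h1:-4=-1→(0,2); h1:-5=-1→(0,1); h1:-6=+1→(0,0)*
pass> ply 2: (0,0) is terminal -1 (O); from (0,6) depth 6
for O: play +1, pass -1

zugzwang((0,6), O) = False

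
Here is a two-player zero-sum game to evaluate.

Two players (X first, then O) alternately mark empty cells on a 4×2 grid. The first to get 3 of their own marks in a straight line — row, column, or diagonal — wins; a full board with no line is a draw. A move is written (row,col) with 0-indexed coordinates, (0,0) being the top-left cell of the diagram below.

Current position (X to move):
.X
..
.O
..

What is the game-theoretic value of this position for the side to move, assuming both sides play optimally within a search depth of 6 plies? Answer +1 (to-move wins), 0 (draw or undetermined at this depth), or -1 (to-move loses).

value(.X/../.O/.., X) = 0

[.X/../.O/..] X move#1: (0,0):+0/XX/../.O/..*, (1,0):+0/.X/X./.O/.., (1,1):+0/.X/.X/.O/.., (2,0):+0/.X/../XO/.., (3,0):+0/.X/../.O/X., (3,1):+0/.X/../.O/.X
[XX/../.O/..] O move#2: (1,0):+0/XX/O./.O/..*, (1,1):+0/XX/.O/.O/.., (2,0):+0/XX/../OO/.., (3,0):+0/XX/../.O/O., (3,1):+0/XX/../.O/.O
[XX/O./.O/..] X move#3: (1,1):+0/XX/OX/.O/..*, (2,0):+0/XX/O./XO/.., (3,0):+0/XX/O./.O/X., (3,1):+0/XX/O./.O/.X
[XX/OX/.O/..] O move#4: (2,0):+0/XX/OX/OO/..*, (3,0):+0/XX/OX/.O/O., (3,1):+0/XX/OX/.O/.O
[XX/OX/OO/..] X move#5: (3,0):+0/XX/OX/OO/X.*, (3,1):-1/XX/OX/OO/.X
[XX/OX/OO/X.] O move#6: (3,1):+0/XX/OX/OO/XO*
[XX/OX/OO/XO] end (terminal +0, X#7); searched .X/../.O/.. to 6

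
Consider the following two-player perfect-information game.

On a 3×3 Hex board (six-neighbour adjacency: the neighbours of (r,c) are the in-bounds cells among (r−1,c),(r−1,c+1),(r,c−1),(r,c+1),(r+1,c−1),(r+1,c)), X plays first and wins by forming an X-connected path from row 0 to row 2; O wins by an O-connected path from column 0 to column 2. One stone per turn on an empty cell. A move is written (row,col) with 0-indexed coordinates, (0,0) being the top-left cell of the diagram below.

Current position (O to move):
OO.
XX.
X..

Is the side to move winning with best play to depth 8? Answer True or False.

ply 1, O at OO./XX./X.. | (0,2)=+1→OOO/XX./X..*; (1,2)=-1→OO./XXO/X..; (2,1)=-1→OO./XX./XO.; (2,2)=-1→OO./XX./X.O
ply 2: OOO/XX./X.. is terminal -1 (X); from OO./XX./X.. depth 8

O winning at [OO./XX./X..]: True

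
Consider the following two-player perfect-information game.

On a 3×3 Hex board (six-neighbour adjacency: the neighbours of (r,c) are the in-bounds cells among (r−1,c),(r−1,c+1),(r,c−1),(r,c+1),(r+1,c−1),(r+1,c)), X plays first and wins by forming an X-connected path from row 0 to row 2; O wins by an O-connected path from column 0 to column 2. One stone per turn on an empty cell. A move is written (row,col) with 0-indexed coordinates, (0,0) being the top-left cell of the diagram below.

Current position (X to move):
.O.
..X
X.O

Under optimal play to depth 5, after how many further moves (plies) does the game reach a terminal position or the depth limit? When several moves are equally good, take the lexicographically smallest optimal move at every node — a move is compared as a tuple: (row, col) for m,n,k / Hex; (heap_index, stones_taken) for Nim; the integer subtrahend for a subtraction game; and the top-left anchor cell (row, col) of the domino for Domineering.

PV length from [.O./..X/X.O]: 3 plies

p1 X@[.O./..X/X.O]: (0,0)[XO./..X/X.O]+1* (0,2)[.OX/..X/X.O]+1 (1,0)[.O./X.X/X.O]+1 (1,1)[.O./.XX/X.O]-1 (2,1)[.O./..X/XXO]-1
p2 O@[XO./..X/X.O]: (0,2)[XOO/..X/X.O]-1* (1,0)[XO./O.X/X.O]-1 (1,1)[XO./.OX/X.O]-1 (2,1)[XO./..X/XOO]-1
p3 X@[XOO/..X/X.O]: (1,0)[XOO/X.X/X.O]+1* (1,1)[XOO/.XX/X.O]-1 (2,1)[XOO/..X/XXO]-1
p4 O@[XOO/X.X/X.O] terminal -1; root [.O./..X/X.O] d5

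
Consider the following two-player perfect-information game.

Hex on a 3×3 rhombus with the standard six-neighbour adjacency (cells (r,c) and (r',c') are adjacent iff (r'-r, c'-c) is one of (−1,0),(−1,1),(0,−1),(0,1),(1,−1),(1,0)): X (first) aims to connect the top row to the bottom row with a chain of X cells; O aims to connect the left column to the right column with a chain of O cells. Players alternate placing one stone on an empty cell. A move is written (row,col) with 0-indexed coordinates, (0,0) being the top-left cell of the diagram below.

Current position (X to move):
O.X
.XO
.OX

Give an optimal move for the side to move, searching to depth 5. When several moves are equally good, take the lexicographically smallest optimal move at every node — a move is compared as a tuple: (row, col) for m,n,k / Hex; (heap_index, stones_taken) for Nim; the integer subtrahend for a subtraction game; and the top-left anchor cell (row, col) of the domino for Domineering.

p1 X@[O.X/.XO/.OX]: (0,1)[OXX/.XO/.OX]-1 (1,0)[O.X/XXO/.OX]-1 (2,0)[O.X/.XO/XOX]+1*
p2 O@[O.X/.XO/XOX] terminal -1; root [O.X/.XO/.OX] d5

X's best at [O.X/.XO/.OX]: (2,0)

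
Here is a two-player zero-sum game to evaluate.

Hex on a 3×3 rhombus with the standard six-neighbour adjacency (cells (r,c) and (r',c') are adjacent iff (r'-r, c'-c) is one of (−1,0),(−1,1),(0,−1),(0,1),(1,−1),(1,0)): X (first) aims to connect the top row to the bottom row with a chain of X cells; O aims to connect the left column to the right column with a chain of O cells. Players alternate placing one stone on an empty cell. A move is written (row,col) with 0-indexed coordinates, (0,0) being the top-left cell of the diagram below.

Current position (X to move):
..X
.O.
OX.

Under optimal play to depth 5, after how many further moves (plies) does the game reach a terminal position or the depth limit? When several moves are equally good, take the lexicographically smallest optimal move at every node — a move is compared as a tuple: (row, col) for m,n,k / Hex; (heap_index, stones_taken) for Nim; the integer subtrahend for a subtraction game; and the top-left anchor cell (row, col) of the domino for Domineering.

PV length from [..X/.O./OX.]: 1 ply

ply 1, X at ..X/.O./OX. | (0,0)=-1→X.X/.O./OX.; (0,1)=-1→.XX/.O./OX.; (1,0)=-1→..X/XO./OX.; (1,2)=+1→..X/.OX/OX.*; (2,2)=-1→..X/.O./OXX
ply 2: ..X/.OX/OX. is terminal -1 (O); from ..X/.O./OX. depth 5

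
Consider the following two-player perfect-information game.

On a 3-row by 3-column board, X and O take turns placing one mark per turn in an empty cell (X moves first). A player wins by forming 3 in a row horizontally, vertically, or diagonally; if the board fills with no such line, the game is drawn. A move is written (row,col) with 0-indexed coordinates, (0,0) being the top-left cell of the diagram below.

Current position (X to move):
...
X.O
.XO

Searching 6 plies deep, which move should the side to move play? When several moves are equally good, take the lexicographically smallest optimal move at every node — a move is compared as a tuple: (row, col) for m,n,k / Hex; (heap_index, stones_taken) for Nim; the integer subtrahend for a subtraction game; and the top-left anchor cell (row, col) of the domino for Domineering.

ply 1, X at .../X.O/.XO | (0,0)=-1→X../X.O/.XO; (0,1)=-1→.X./X.O/.XO; (0,2)=+1→..X/X.O/.XO*; (1,1)=-1→.../XXO/.XO; (2,0)=-1→.../X.O/XXO
ply 2, O at ..X/X.O/.XO | (0,0)=-1→O.X/X.O/.XO*; (0,1)=-1→.OX/X.O/.XO; (1,1)=-1→..X/XOO/.XO; (2,0)=-1→..X/X.O/OXO
ply 3, X at O.X/X.O/.XO | (0,1)=-1→OXX/X.O/.XO; (1,1)=+1→O.X/XXO/.XO*; (2,0)=-1→O.X/X.O/XXO
ply 4, O at O.X/XXO/.XO | (0,1)=-1→OOX/XXO/.XO*; (2,0)=-1→O.X/XXO/OXO
ply 5, X at OOX/XXO/.XO | (2,0)=+1→OOX/XXO/XXO*
ply 6: OOX/XXO/XXO is terminal -1 (O); from .../X.O/.XO depth 6

X's best at [.../X.O/.XO]: (0,2)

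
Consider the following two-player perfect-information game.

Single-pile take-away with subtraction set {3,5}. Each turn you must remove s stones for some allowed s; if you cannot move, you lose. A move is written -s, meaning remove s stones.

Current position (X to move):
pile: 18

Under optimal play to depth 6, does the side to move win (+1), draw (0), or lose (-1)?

[18] X move#1: -3:-1/15*, -5:-1/13
[15] O move#2: -3:-1/12, -5:+1/10*
[10] X move#3: -3:-1/7*, -5:-1/5
[7] O move#4: -3:-1/4, -5:+1/2*
[2] end (terminal -1, X#5); searched 18 to 6

value(18, X) = -1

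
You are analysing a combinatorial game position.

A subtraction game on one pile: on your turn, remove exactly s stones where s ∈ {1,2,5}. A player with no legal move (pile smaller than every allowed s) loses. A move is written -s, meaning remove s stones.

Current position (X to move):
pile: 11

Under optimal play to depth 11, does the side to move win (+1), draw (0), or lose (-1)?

value(11, X) = +1

p1 X@[11]: -1[10]-1 -2[9]+1* -5[6]+1
p2 O@[9]: -1[8]-1* -2[7]-1 -5[4]-1
p3 X@[8]: -1[7]-1 -2[6]+1* -5[3]+1
p4 O@[6]: -1[5]-1* -2[4]-1 -5[1]-1
p5 X@[5]: -1[4]-1 -2[3]+1* -5[0]+1
p6 O@[3]: -1[2]-1* -2[1]-1
p7 X@[2]: -1[1]-1 -2[0]+1*
p8 O@[0] terminal -1; root [11] d11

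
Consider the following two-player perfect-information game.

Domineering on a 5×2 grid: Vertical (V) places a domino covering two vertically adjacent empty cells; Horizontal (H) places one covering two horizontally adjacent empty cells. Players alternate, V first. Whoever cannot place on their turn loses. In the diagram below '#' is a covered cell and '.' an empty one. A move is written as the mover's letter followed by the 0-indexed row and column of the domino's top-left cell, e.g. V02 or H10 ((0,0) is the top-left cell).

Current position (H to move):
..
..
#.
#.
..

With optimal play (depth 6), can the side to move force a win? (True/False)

ply 1, H at ../../#./#./.. | H00=+1→##/../#./#./..*; H10=+1→../##/#./#./..; H40=-1→../../#./#./##
ply 2, V at ##/../#./#./.. | V11=-1→##/.#/##/#./..*; V21=-1→##/../##/##/..; V31=-1→##/../#./##/.#
ply 3, H at ##/.#/##/#./.. | H40=+1→##/.#/##/#./##*
ply 4: ##/.#/##/#./## is terminal -1 (V); from ../../#./#./.. depth 6

H winning at [../../#./#./..]: True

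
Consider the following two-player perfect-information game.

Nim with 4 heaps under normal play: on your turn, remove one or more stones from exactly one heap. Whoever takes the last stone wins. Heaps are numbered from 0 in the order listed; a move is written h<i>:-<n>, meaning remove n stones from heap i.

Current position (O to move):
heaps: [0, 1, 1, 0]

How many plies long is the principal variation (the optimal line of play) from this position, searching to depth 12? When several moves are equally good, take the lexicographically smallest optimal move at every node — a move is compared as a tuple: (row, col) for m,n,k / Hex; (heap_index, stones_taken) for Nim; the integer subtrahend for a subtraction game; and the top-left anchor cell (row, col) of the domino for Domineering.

ply 1, O at (0,1,1,0) | h1:-1=-1→(0,0,1,0)*; h2:-1=-1→(0,1,0,0)
ply 2, X at (0,0,1,0) | h2:-1=+1→(0,0,0,0)*
ply 3: (0,0,0,0) is terminal -1 (O); from (0,1,1,0) depth 12

PV length from [(0,1,1,0)]: 2 plies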